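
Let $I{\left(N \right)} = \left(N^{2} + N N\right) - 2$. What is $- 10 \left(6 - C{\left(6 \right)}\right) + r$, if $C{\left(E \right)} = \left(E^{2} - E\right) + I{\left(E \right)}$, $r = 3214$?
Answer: $4154$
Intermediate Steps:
$I{\left(N \right)} = -2 + 2 N^{2}$ ($I{\left(N \right)} = \left(N^{2} + N^{2}\right) - 2 = 2 N^{2} - 2 = -2 + 2 N^{2}$)
$C{\left(E \right)} = -2 - E + 3 E^{2}$ ($C{\left(E \right)} = \left(E^{2} - E\right) + \left(-2 + 2 E^{2}\right) = -2 - E + 3 E^{2}$)
$- 10 \left(6 - C{\left(6 \right)}\right) + r = - 10 \left(6 - \left(-2 - 6 + 3 \cdot 6^{2}\right)\right) + 3214 = - 10 \left(6 - \left(-2 - 6 + 3 \cdot 36\right)\right) + 3214 = - 10 \left(6 - \left(-2 - 6 + 108\right)\right) + 3214 = - 10 \left(6 - 100\right) + 3214 = \left(-10\right) \left(-94\right) + 3214 = 940 + 3214 = 4154$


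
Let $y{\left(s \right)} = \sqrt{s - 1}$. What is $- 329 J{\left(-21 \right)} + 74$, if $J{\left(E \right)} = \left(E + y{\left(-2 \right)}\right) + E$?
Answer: $13892 - 329 i \sqrt{3} \approx 13892.0 - 569.84 i$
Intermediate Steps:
$y{\left(s \right)} = \sqrt{-1 + s}$
$J{\left(E \right)} = 2 E + i \sqrt{3}$ ($J{\left(E \right)} = \left(E + \sqrt{-1 - 2}\right) + E = \left(E + \sqrt{-3}\right) + E = \left(E + i \sqrt{3}\right) + E = 2 E + i \sqrt{3}$)
$- 329 J{\left(-21 \right)} + 74 = - 329 \left(2 \left(-21\right) + i \sqrt{3}\right) + 74 = - 329 \left(-42 + i \sqrt{3}\right) + 74 = \left(13818 - 329 i \sqrt{3}\right) + 74 = 13892 - 329 i \sqrt{3}$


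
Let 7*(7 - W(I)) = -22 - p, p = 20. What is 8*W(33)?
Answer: 104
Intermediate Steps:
W(I) = 13 (W(I) = 7 - (-22 - 1*20)/7 = 7 - (-22 - 20)/7 = 7 - ⅐*(-42) = 7 + 6 = 13)
8*W(33) = 8*13 = 104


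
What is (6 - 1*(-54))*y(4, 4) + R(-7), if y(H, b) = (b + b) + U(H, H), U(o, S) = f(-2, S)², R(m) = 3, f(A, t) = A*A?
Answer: 1443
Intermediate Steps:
f(A, t) = A²
U(o, S) = 16 (U(o, S) = ((-2)²)² = 4² = 16)
y(H, b) = 16 + 2*b (y(H, b) = (b + b) + 16 = 2*b + 16 = 16 + 2*b)
(6 - 1*(-54))*y(4, 4) + R(-7) = (6 - 1*(-54))*(16 + 2*4) + 3 = (6 + 54)*(16 + 8) + 3 = 60*24 + 3 = 1440 + 3 = 1443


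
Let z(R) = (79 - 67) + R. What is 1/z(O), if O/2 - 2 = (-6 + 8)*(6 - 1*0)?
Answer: 1/40 ≈ 0.025000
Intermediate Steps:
O = 28 (O = 4 + 2*((-6 + 8)*(6 - 1*0)) = 4 + 2*(2*(6 + 0)) = 4 + 2*(2*6) = 4 + 2*12 = 4 + 24 = 28)
z(R) = 12 + R
1/z(O) = 1/(12 + 28) = 1/40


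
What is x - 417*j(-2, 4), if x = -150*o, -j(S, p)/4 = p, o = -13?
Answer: 8622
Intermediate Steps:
j(S, p) = -4*p
x = 1950 (x = -150*(-13) = 1950)
x - 417*j(-2, 4) = 1950 - (-1668)*4 = 1950 - 417*(-16) = 1950 + 6672 = 8622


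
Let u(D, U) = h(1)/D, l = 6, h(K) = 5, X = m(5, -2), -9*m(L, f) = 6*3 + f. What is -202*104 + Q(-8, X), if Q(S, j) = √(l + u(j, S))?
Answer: -21008 + √51/4 ≈ -21006.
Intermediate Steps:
m(L, f) = -2 - f/9 (m(L, f) = -(6*3 + f)/9 = -(18 + f)/9 = -2 - f/9)
X = -16/9 (X = -2 - ⅑*(-2) = -2 + 2/9 = -16/9 ≈ -1.7778)
u(D, U) = 5/D
Q(S, j) = √(6 + 5/j)
-202*104 + Q(-8, X) = -202*104 + √(6 + 5/(-16/9)) = -21008 + √(6 + 5*(-9/16)) = -21008 + √(6 - 45/16) = -21008 + √(51/16) = -21008 + √51/4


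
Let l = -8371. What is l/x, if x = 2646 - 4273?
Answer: 8371/1627 ≈ 5.1451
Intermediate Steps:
x = -1627
l/x = -8371/(-1627) = -8371*(-1/1627) = 8371/1627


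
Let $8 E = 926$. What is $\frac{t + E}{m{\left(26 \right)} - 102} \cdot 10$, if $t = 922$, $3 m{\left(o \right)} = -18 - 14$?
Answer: $- \frac{62265}{676} \approx -92.108$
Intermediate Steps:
$E = \frac{463}{4}$ ($E = \frac{1}{8} \cdot 926 = \frac{463}{4} \approx 115.75$)
$m{\left(o \right)} = - \frac{32}{3}$ ($m{\left(o \right)} = \frac{-18 - 14}{3} = \frac{1}{3} \left(-32\right) = - \frac{32}{3}$)
$\frac{t + E}{m{\left(26 \right)} - 102} \cdot 10 = \frac{922 + \frac{463}{4}}{- \frac{32}{3} - 102} \cdot 10 = \frac{4151}{4 \left(- \frac{338}{3}\right)} 10 = \frac{4151}{4} \left(- \frac{3}{338}\right) 10 = \left(- \frac{12453}{1352}\right) 10 = - \frac{62265}{676}$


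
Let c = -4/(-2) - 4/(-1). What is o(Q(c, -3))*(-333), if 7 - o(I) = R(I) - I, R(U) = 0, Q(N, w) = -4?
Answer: -999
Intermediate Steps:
c = 6 (c = -4*(-½) - 4*(-1) = 2 + 4 = 6)
o(I) = 7 + I (o(I) = 7 - (0 - I) = 7 - (-1)*I = 7 + I)
o(Q(c, -3))*(-333) = (7 - 4)*(-333) = 3*(-333) = -999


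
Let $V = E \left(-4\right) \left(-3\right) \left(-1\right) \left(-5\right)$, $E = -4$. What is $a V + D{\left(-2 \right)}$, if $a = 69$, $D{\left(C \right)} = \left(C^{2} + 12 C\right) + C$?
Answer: $-16582$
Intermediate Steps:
$D{\left(C \right)} = C^{2} + 13 C$
$V = -240$ ($V = \left(-4\right) \left(-4\right) \left(-3\right) \left(-1\right) \left(-5\right) = 16 \left(-3\right) \left(-1\right) \left(-5\right) = \left(-48\right) \left(-1\right) \left(-5\right) = 48 \left(-5\right) = -240$)
$a V + D{\left(-2 \right)} = 69 \left(-240\right) - 2 \left(13 - 2\right) = -16560 - 22 = -16582$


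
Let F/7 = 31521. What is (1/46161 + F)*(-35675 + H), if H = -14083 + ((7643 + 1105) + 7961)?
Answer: -336613522566232/46161 ≈ -7.2922e+9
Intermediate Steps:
F = 220647 (F = 7*31521 = 220647)
H = 2626 (H = -14083 + (8748 + 7961) = -14083 + 16709 = 2626)
(1/46161 + F)*(-35675 + H) = (1/46161 + 220647)*(-35675 + 2626) = (1/46161 + 220647)*(-33049) = (10185286168/46161)*(-33049) = -336613522566232/46161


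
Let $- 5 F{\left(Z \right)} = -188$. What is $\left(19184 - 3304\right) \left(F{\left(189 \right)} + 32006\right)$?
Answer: $508852368$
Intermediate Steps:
$F{\left(Z \right)} = \frac{188}{5}$ ($F{\left(Z \right)} = \left(- \frac{1}{5}\right) \left(-188\right) = \frac{188}{5}$)
$\left(19184 - 3304\right) \left(F{\left(189 \right)} + 32006\right) = \left(19184 - 3304\right) \left(\frac{188}{5} + 32006\right) = \left(19184 - 3304\right) \frac{160218}{5} = 15880 \cdot \frac{160218}{5} = 508852368$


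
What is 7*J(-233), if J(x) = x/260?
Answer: -1631/260 ≈ -6.2731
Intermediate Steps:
J(x) = x/260 (J(x) = x*(1/260) = x/260)
7*J(-233) = 7*((1/260)*(-233)) = 7*(-233/260) = -1631/260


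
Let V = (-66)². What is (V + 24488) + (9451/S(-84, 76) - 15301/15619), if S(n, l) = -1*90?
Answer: 40397306981/1405710 ≈ 28738.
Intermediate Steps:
S(n, l) = -90
V = 4356
(V + 24488) + (9451/S(-84, 76) - 15301/15619) = (4356 + 24488) + (9451/(-90) - 15301/15619) = 28844 + (9451*(-1/90) - 15301*1/15619) = 28844 + (-9451/90 - 15301/15619) = 28844 - 148992259/1405710 = 40397306981/1405710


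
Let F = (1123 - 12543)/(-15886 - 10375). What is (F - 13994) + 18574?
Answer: 120286800/26261 ≈ 4580.4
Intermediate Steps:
F = 11420/26261 (F = -11420/(-26261) = -11420*(-1/26261) = 11420/26261 ≈ 0.43487)
(F - 13994) + 18574 = (11420/26261 - 13994) + 18574 = -367485014/26261 + 18574 = 120286800/26261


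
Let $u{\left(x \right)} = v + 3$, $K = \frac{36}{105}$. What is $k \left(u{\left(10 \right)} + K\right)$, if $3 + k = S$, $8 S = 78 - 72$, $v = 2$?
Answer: $- \frac{1683}{140} \approx -12.021$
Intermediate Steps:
$K = \frac{12}{35}$ ($K = 36 \cdot \frac{1}{105} = \frac{12}{35} \approx 0.34286$)
$u{\left(x \right)} = 5$ ($u{\left(x \right)} = 2 + 3 = 5$)
$S = \frac{3}{4}$ ($S = \frac{78 - 72}{8} = \frac{1}{8} \cdot 6 = \frac{3}{4} \approx 0.75$)
$k = - \frac{9}{4}$ ($k = -3 + \frac{3}{4} = - \frac{9}{4} \approx -2.25$)
$k \left(u{\left(10 \right)} + K\right) = - \frac{9 \left(5 + \frac{12}{35}\right)}{4} = \left(- \frac{9}{4}\right) \frac{187}{35} = - \frac{1683}{140}$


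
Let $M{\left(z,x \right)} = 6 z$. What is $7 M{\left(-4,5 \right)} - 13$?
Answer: $-181$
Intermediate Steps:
$7 M{\left(-4,5 \right)} - 13 = 7 \cdot 6 \left(-4\right) - 13 = 7 \left(-24\right) - 13 = -168 - 13 = -181$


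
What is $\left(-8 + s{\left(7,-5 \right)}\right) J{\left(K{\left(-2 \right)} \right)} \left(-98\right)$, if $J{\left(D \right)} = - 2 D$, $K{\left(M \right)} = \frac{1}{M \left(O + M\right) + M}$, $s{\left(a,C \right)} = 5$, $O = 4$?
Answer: $98$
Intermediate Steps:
$K{\left(M \right)} = \frac{1}{M + M \left(4 + M\right)}$ ($K{\left(M \right)} = \frac{1}{M \left(4 + M\right) + M} = \frac{1}{M + M \left(4 + M\right)}$)
$\left(-8 + s{\left(7,-5 \right)}\right) J{\left(K{\left(-2 \right)} \right)} \left(-98\right) = \left(-8 + 5\right) \left(- 2 \frac{1}{\left(-2\right) \left(5 - 2\right)}\right) \left(-98\right) = - 3 \left(- 2 \left(- \frac{1}{2 \cdot 3}\right)\right) \left(-98\right) = - 3 \left(- 2 \left(\left(- \frac{1}{2}\right) \frac{1}{3}\right)\right) \left(-98\right) = - 3 \left(\left(-2\right) \left(- \frac{1}{6}\right)\right) \left(-98\right) = \left(-3\right) \frac{1}{3} \left(-98\right) = \left(-1\right) \left(-98\right) = 98$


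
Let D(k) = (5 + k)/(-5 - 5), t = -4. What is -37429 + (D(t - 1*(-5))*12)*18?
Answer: -187793/5 ≈ -37559.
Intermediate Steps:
D(k) = -1/2 - k/10 (D(k) = (5 + k)/(-10) = (5 + k)*(-1/10) = -1/2 - k/10)
-37429 + (D(t - 1*(-5))*12)*18 = -37429 + ((-1/2 - (-4 - 1*(-5))/10)*12)*18 = -37429 + ((-1/2 - (-4 + 5)/10)*12)*18 = -37429 + ((-1/2 - 1/10*1)*12)*18 = -37429 + ((-1/2 - 1/10)*12)*18 = -37429 - 3/5*12*18 = -37429 - 36/5*18 = -37429 - 648/5 = -187793/5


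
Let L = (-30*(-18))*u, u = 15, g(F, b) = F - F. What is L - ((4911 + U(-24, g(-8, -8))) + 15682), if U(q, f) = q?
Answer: -12469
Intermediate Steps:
g(F, b) = 0
L = 8100 (L = -30*(-18)*15 = 540*15 = 8100)
L - ((4911 + U(-24, g(-8, -8))) + 15682) = 8100 - ((4911 - 24) + 15682) = 8100 - (4887 + 15682) = 8100 - 1*20569 = 8100 - 20569 = -12469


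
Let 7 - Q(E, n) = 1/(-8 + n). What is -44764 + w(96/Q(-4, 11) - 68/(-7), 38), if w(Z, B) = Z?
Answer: -1565896/35 ≈ -44740.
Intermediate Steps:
Q(E, n) = 7 - 1/(-8 + n)
-44764 + w(96/Q(-4, 11) - 68/(-7), 38) = -44764 + (96/(((-57 + 7*11)/(-8 + 11))) - 68/(-7)) = -44764 + (96/(((-57 + 77)/3)) - 68*(-1/7)) = -44764 + (96/(((1/3)*20)) + 68/7) = -44764 + (96/(20/3) + 68/7) = -44764 + (96*(3/20) + 68/7) = -44764 + (72/5 + 68/7) = -44764 + 844/35 = -1565896/35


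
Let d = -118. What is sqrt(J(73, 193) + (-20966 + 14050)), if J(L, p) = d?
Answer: I*sqrt(7034) ≈ 83.869*I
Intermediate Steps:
J(L, p) = -118
sqrt(J(73, 193) + (-20966 + 14050)) = sqrt(-118 + (-20966 + 14050)) = sqrt(-118 - 6916) = sqrt(-7034) = I*sqrt(7034)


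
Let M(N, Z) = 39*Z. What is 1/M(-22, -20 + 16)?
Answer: -1/156 ≈ -0.0064103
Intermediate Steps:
1/M(-22, -20 + 16) = 1/(39*(-20 + 16)) = 1/(39*(-4)) = 1/(-156) = -1/156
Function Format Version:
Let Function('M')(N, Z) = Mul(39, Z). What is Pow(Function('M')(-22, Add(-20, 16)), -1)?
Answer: Rational(-1, 156) ≈ -0.0064103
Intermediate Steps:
Pow(Function('M')(-22, Add(-20, 16)), -1) = Pow(Mul(39, Add(-20, 16)), -1) = Pow(Mul(39, -4), -1) = Pow(-156, -1) = Rational(-1, 156)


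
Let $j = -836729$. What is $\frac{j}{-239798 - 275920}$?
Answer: $\frac{836729}{515718} \approx 1.6225$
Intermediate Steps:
$\frac{j}{-239798 - 275920} = - \frac{836729}{-239798 - 275920} = - \frac{836729}{-515718} = \left(-836729\right) \left(- \frac{1}{515718}\right) = \frac{836729}{515718}$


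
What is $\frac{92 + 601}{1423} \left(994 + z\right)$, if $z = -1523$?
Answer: $- \frac{366597}{1423} \approx -257.62$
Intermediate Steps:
$\frac{92 + 601}{1423} \left(994 + z\right) = \frac{92 + 601}{1423} \left(994 - 1523\right) = 693 \cdot \frac{1}{1423} \left(-529\right) = \frac{693}{1423} \left(-529\right) = - \frac{366597}{1423}$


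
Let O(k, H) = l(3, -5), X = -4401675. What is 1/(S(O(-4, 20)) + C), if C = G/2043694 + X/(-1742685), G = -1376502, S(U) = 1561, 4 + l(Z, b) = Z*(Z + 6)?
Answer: 118717162613/185537386418879 ≈ 0.00063986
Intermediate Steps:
l(Z, b) = -4 + Z*(6 + Z) (l(Z, b) = -4 + Z*(Z + 6) = -4 + Z*(6 + Z))
O(k, H) = 23 (O(k, H) = -4 + 3² + 6*3 = -4 + 9 + 18 = 23)
C = 219895579986/118717162613 (C = -1376502/2043694 - 4401675/(-1742685) = -1376502*1/2043694 - 4401675*(-1/1742685) = -688251/1021847 + 293445/116179 = 219895579986/118717162613 ≈ 1.8523)
1/(S(O(-4, 20)) + C) = 1/(1561 + 219895579986/118717162613) = 1/(185537386418879/118717162613) = 118717162613/185537386418879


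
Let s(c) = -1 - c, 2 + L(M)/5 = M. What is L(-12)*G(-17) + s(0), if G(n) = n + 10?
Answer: 489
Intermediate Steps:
L(M) = -10 + 5*M
G(n) = 10 + n
L(-12)*G(-17) + s(0) = (-10 + 5*(-12))*(10 - 17) + (-1 - 1*0) = (-10 - 60)*(-7) + (-1 + 0) = -70*(-7) - 1 = 490 - 1 = 489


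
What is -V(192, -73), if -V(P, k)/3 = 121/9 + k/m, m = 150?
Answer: 5831/150 ≈ 38.873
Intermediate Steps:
V(P, k) = -121/3 - k/50 (V(P, k) = -3*(121/9 + k/150) = -121/3 - k/50)
-V(192, -73) = -(-121/3 - 1/50*(-73)) = -(-121/3 + 73/50) = -1*(-5831/150) = 5831/150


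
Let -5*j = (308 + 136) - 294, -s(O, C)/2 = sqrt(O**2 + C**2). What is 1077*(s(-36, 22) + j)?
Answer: -32310 - 4308*sqrt(445) ≈ -1.2319e+5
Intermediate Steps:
s(O, C) = -2*sqrt(C**2 + O**2) (s(O, C) = -2*sqrt(O**2 + C**2) = -2*sqrt(C**2 + O**2))
j = -30 (j = -((308 + 136) - 294)/5 = -(444 - 294)/5 = -1/5*150 = -30)
1077*(s(-36, 22) + j) = 1077*(-2*sqrt(22**2 + (-36)**2) - 30) = 1077*(-2*sqrt(484 + 1296) - 30) = 1077*(-4*sqrt(445) - 30) = 1077*(-30 - 4*sqrt(445)) = -32310 - 4308*sqrt(445)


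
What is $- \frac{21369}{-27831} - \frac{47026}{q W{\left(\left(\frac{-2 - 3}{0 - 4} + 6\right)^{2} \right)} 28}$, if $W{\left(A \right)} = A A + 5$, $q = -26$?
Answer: $\frac{67606372391}{85453165161} \approx 0.79115$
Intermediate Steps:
$W{\left(A \right)} = 5 + A^{2}$ ($W{\left(A \right)} = A^{2} + 5 = 5 + A^{2}$)
$- \frac{21369}{-27831} - \frac{47026}{q W{\left(\left(\frac{-2 - 3}{0 - 4} + 6\right)^{2} \right)} 28} = - \frac{21369}{-27831} - \frac{47026}{- 26 \left(5 + \left(\left(\frac{-2 - 3}{0 - 4} + 6\right)^{2}\right)^{2}\right) 28} = \left(-21369\right) \left(- \frac{1}{27831}\right) - \frac{47026}{- 26 \left(5 + \left(\left(- \frac{5}{-4} + 6\right)^{2}\right)^{2}\right) 28} = \frac{7123}{9277} - \frac{47026}{- 26 \left(5 + \left(\left(\left(-5\right) \left(- \frac{1}{4}\right) + 6\right)^{2}\right)^{2}\right) 28} = \frac{7123}{9277} - \frac{47026}{- 26 \left(5 + \left(\left(\frac{5}{4} + 6\right)^{2}\right)^{2}\right) 28} = \frac{7123}{9277} - \frac{47026}{- 26 \left(5 + \left(\left(\frac{29}{4}\right)^{2}\right)^{2}\right) 28} = \frac{7123}{9277} - \frac{47026}{- 26 \left(5 + \left(\frac{841}{16}\right)^{2}\right) 28} = \frac{7123}{9277} - \frac{47026}{- 26 \left(5 + \frac{707281}{256}\right) 28} = \frac{7123}{9277} - \frac{47026}{\left(-26\right) \frac{708561}{256} \cdot 28} = \frac{7123}{9277} - \frac{47026}{\left(- \frac{9211293}{128}\right) 28} = \frac{7123}{9277} - \frac{47026}{- \frac{64479051}{32}} = \frac{7123}{9277} - - \frac{214976}{9211293} = \frac{7123}{9277} + \frac{214976}{9211293} = \frac{67606372391}{85453165161}$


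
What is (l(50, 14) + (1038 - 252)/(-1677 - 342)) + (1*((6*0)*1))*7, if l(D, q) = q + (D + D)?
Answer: 76460/673 ≈ 113.61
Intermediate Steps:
l(D, q) = q + 2*D
(l(50, 14) + (1038 - 252)/(-1677 - 342)) + (1*((6*0)*1))*7 = ((14 + 2*50) + (1038 - 252)/(-1677 - 342)) + (1*((6*0)*1))*7 = ((14 + 100) + 786/(-2019)) + (1*(0*1))*7 = (114 + 786*(-1/2019)) + (1*0)*7 = (114 - 262/673) + 0*7 = 76460/673 + 0 = 76460/673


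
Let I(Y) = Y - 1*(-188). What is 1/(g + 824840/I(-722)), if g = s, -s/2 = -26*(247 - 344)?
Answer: -267/1759168 ≈ -0.00015178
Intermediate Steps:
I(Y) = 188 + Y (I(Y) = Y + 188 = 188 + Y)
s = -5044 (s = -(-52)*(247 - 344) = -(-52)*(-97) = -2*2522 = -5044)
g = -5044
1/(g + 824840/I(-722)) = 1/(-5044 + 824840/(188 - 722)) = 1/(-5044 + 824840/(-534)) = 1/(-5044 + 824840*(-1/534)) = 1/(-5044 - 412420/267) = 1/(-1759168/267) = -267/1759168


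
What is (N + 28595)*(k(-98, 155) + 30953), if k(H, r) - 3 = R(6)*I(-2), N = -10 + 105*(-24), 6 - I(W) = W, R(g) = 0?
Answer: 806868140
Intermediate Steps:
I(W) = 6 - W
N = -2530 (N = -10 - 2520 = -2530)
k(H, r) = 3 (k(H, r) = 3 + 0*(6 - 1*(-2)) = 3 + 0*(6 + 2) = 3 + 0*8 = 3 + 0 = 3)
(N + 28595)*(k(-98, 155) + 30953) = (-2530 + 28595)*(3 + 30953) = 26065*30956 = 806868140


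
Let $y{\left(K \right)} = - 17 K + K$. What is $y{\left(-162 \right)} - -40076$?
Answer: $42668$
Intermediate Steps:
$y{\left(K \right)} = - 16 K$
$y{\left(-162 \right)} - -40076 = \left(-16\right) \left(-162\right) - -40076 = 2592 + 40076 = 42668$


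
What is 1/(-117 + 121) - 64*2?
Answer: -511/4 ≈ -127.75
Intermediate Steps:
1/(-117 + 121) - 64*2 = 1/4 - 128 = ¼ - 128 = -511/4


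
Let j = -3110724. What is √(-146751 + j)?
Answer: 65*I*√771 ≈ 1804.8*I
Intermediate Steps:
√(-146751 + j) = √(-146751 - 3110724) = √(-3257475) = 65*I*√771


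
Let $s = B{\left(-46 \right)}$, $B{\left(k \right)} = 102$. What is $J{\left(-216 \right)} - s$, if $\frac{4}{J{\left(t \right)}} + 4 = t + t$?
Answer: $- \frac{11119}{109} \approx -102.01$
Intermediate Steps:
$J{\left(t \right)} = \frac{4}{-4 + 2 t}$ ($J{\left(t \right)} = \frac{4}{-4 + \left(t + t\right)} = \frac{4}{-4 + 2 t}$)
$s = 102$
$J{\left(-216 \right)} - s = \frac{2}{-2 - 216} - 102 = \frac{2}{-218} - 102 = 2 \left(- \frac{1}{218}\right) - 102 = - \frac{1}{109} - 102 = - \frac{11119}{109}$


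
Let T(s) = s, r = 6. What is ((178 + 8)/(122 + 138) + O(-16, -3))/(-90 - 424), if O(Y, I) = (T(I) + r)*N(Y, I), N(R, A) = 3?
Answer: -1263/66820 ≈ -0.018902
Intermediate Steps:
O(Y, I) = 18 + 3*I (O(Y, I) = (I + 6)*3 = (6 + I)*3 = 18 + 3*I)
((178 + 8)/(122 + 138) + O(-16, -3))/(-90 - 424) = ((178 + 8)/(122 + 138) + (18 + 3*(-3)))/(-90 - 424) = (186/260 + (18 - 9))/(-514) = (186*(1/260) + 9)*(-1/514) = (93/130 + 9)*(-1/514) = (1263/130)*(-1/514) = -1263/66820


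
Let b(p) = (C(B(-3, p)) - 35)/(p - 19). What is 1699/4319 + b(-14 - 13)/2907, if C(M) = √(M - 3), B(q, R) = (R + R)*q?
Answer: 227344843/577545318 - √159/133722 ≈ 0.39355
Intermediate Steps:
B(q, R) = 2*R*q (B(q, R) = (2*R)*q = 2*R*q)
C(M) = √(-3 + M)
b(p) = (-35 + √(-3 - 6*p))/(-19 + p) (b(p) = (√(-3 + 2*p*(-3)) - 35)/(p - 19) = (√(-3 - 6*p) - 35)/(-19 + p) = (-35 + √(-3 - 6*p))/(-19 + p))
1699/4319 + b(-14 - 13)/2907 = 1699/4319 + ((-35 + √(-3 - 6*(-14 - 13)))/(-19 + (-14 - 13)))/2907 = 1699*(1/4319) + ((-35 + √(-3 - 6*(-27)))/(-19 - 27))*(1/2907) = 1699/4319 + ((-35 + √(-3 + 162))/(-46))*(1/2907) = 1699/4319 - (-35 + √159)/46*(1/2907) = 1699/4319 + (35/46 - √159/46)*(1/2907) = 1699/4319 + (35/133722 - √159/133722) = 227344843/577545318 - √159/133722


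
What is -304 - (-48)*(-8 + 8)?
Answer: -304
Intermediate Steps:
-304 - (-48)*(-8 + 8) = -304 - (-48)*0 = -304 - 8*0 = -304 + 0 = -304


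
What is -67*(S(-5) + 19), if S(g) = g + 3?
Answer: -1139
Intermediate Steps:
S(g) = 3 + g
-67*(S(-5) + 19) = -67*((3 - 5) + 19) = -67*(-2 + 19) = -67*17 = -1139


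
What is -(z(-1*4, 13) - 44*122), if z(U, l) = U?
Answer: 5372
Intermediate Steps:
-(z(-1*4, 13) - 44*122) = -(-1*4 - 44*122) = -(-4 - 5368) = -1*(-5372) = 5372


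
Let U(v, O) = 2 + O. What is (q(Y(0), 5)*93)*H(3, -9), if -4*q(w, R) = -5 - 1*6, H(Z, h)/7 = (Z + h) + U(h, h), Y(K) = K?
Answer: -93093/4 ≈ -23273.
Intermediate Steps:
H(Z, h) = 14 + 7*Z + 14*h (H(Z, h) = 7*((Z + h) + (2 + h)) = 7*(2 + Z + 2*h) = 14 + 7*Z + 14*h)
q(w, R) = 11/4 (q(w, R) = -(-5 - 1*6)/4 = -(-5 - 6)/4 = -¼*(-11) = 11/4)
(q(Y(0), 5)*93)*H(3, -9) = ((11/4)*93)*(14 + 7*3 + 14*(-9)) = 1023*(14 + 21 - 126)/4 = (1023/4)*(-91) = -93093/4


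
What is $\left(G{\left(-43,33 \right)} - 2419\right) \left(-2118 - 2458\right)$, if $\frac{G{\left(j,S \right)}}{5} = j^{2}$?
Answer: $-31235776$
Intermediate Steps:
$G{\left(j,S \right)} = 5 j^{2}$
$\left(G{\left(-43,33 \right)} - 2419\right) \left(-2118 - 2458\right) = \left(5 \left(-43\right)^{2} - 2419\right) \left(-2118 - 2458\right) = \left(5 \cdot 1849 - 2419\right) \left(-4576\right) = \left(9245 - 2419\right) \left(-4576\right) = 6826 \left(-4576\right) = -31235776$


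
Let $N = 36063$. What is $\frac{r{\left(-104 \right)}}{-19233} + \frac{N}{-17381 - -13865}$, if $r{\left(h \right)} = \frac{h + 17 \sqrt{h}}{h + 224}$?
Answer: $- \frac{3467983159}{338116140} - \frac{17 i \sqrt{26}}{1153980} \approx -10.257 - 7.5117 \cdot 10^{-5} i$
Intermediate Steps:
$r{\left(h \right)} = \frac{h + 17 \sqrt{h}}{224 + h}$
$\frac{r{\left(-104 \right)}}{-19233} + \frac{N}{-17381 - -13865} = \frac{\frac{1}{224 - 104} \left(-104 + 17 \sqrt{-104}\right)}{-19233} + \frac{36063}{-17381 - -13865} = \frac{-104 + 17 \cdot 2 i \sqrt{26}}{120} \left(- \frac{1}{19233}\right) + \frac{36063}{-17381 + 13865} = \frac{-104 + 34 i \sqrt{26}}{120} \left(- \frac{1}{19233}\right) + \frac{36063}{-3516} = \left(- \frac{13}{15} + \frac{17 i \sqrt{26}}{60}\right) \left(- \frac{1}{19233}\right) + 36063 \left(- \frac{1}{3516}\right) = \left(\frac{13}{288495} - \frac{17 i \sqrt{26}}{1153980}\right) - \frac{12021}{1172} = - \frac{3467983159}{338116140} - \frac{17 i \sqrt{26}}{1153980}$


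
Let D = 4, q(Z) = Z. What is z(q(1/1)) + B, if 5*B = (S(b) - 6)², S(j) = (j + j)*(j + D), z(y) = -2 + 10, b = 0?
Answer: 76/5 ≈ 15.200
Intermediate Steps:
z(y) = 8
S(j) = 2*j*(4 + j) (S(j) = (j + j)*(j + 4) = (2*j)*(4 + j) = 2*j*(4 + j))
B = 36/5 (B = (2*0*(4 + 0) - 6)²/5 = (2*0*4 - 6)²/5 = (0 - 6)²/5 = (⅕)*(-6)² = (⅕)*36 = 36/5 ≈ 7.2000)
z(q(1/1)) + B = 8 + 36/5 = 76/5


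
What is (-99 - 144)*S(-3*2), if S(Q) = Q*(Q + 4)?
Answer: -2916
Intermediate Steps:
S(Q) = Q*(4 + Q)
(-99 - 144)*S(-3*2) = (-99 - 144)*((-3*2)*(4 - 3*2)) = -(-1458)*(4 - 6) = -(-1458)*(-2) = -243*12 = -2916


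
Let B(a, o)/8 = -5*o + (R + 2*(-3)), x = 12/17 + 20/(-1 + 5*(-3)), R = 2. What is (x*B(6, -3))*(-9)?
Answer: 7326/17 ≈ 430.94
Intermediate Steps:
x = -37/68 (x = 12*(1/17) + 20/(-1 - 15) = 12/17 + 20/(-16) = 12/17 + 20*(-1/16) = 12/17 - 5/4 = -37/68 ≈ -0.54412)
B(a, o) = -32 - 40*o (B(a, o) = 8*(-5*o + (2 + 2*(-3))) = 8*(-5*o + (2 - 6)) = 8*(-5*o - 4) = 8*(-4 - 5*o) = -32 - 40*o)
(x*B(6, -3))*(-9) = -37*(-32 - 40*(-3))/68*(-9) = -37*(-32 + 120)/68*(-9) = -37/68*88*(-9) = -814/17*(-9) = 7326/17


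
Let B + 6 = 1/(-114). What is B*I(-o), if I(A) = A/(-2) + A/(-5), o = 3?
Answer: -959/76 ≈ -12.618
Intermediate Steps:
I(A) = -7*A/10 (I(A) = A*(-½) + A*(-⅕) = -A/2 - A/5 = -7*A/10)
B = -685/114 (B = -6 + 1/(-114) = -6 - 1/114 = -685/114 ≈ -6.0088)
B*I(-o) = -(-959)*(-1*3)/228 = -(-959)*(-3)/228 = -685/114*21/10 = -959/76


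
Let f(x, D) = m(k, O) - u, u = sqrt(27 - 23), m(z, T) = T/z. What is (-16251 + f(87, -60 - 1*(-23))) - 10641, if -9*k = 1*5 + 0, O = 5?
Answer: -26903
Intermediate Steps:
k = -5/9 (k = -(1*5 + 0)/9 = -(5 + 0)/9 = -1/9*5 = -5/9 ≈ -0.55556)
u = 2 (u = sqrt(4) = 2)
f(x, D) = -11 (f(x, D) = 5/(-5/9) - 1*2 = 5*(-9/5) - 2 = -9 - 2 = -11)
(-16251 + f(87, -60 - 1*(-23))) - 10641 = (-16251 - 11) - 10641 = -16262 - 10641 = -26903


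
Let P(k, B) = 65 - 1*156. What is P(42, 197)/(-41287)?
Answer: 91/41287 ≈ 0.0022041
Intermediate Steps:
P(k, B) = -91 (P(k, B) = 65 - 156 = -91)
P(42, 197)/(-41287) = -91/(-41287) = -91*(-1/41287) = 91/41287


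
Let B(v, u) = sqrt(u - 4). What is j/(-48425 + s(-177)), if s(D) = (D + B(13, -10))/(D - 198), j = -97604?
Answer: 25563610984500/12682941230893 - 1407750*I*sqrt(14)/12682941230893 ≈ 2.0156 - 4.1531e-7*I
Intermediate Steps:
B(v, u) = sqrt(-4 + u)
s(D) = (D + I*sqrt(14))/(-198 + D) (s(D) = (D + sqrt(-4 - 10))/(D - 198) = (D + sqrt(-14))/(-198 + D) = (D + I*sqrt(14))/(-198 + D))
j/(-48425 + s(-177)) = -97604/(-48425 + (-177 + I*sqrt(14))/(-198 - 177)) = -97604/(-48425 + (-177 + I*sqrt(14))/(-375)) = -97604/(-48425 - (-177 + I*sqrt(14))/375) = -97604/(-48425 + (59/125 - I*sqrt(14)/375)) = -97604/(-6053066/125 - I*sqrt(14)/375)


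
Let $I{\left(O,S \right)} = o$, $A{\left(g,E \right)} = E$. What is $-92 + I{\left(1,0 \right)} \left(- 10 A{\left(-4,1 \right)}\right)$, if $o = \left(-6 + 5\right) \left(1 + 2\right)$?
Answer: $-62$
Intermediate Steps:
$o = -3$ ($o = \left(-1\right) 3 = -3$)
$I{\left(O,S \right)} = -3$
$-92 + I{\left(1,0 \right)} \left(- 10 A{\left(-4,1 \right)}\right) = -92 - 3 \left(\left(-10\right) 1\right) = -92 - -30 = -92 + 30 = -62$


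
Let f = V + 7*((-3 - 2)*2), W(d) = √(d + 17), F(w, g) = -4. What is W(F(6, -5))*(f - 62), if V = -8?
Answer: -140*√13 ≈ -504.78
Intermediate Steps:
W(d) = √(17 + d)
f = -78 (f = -8 + 7*((-3 - 2)*2) = -8 + 7*(-5*2) = -8 + 7*(-10) = -8 - 70 = -78)
W(F(6, -5))*(f - 62) = √(17 - 4)*(-78 - 62) = √13*(-140) = -140*√13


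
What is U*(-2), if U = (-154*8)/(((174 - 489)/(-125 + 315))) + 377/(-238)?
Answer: -1588351/1071 ≈ -1483.1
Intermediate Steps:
U = 1588351/2142 (U = -1232/((-315/190)) + 377*(-1/238) = -1232/((-315*1/190)) - 377/238 = -1232/(-63/38) - 377/238 = -1232*(-38/63) - 377/238 = 6688/9 - 377/238 = 1588351/2142 ≈ 741.53)
U*(-2) = (1588351/2142)*(-2) = -1588351/1071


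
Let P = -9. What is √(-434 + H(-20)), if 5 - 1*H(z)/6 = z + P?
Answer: I*√230 ≈ 15.166*I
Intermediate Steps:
H(z) = 84 - 6*z (H(z) = 30 - 6*(z - 9) = 30 - 6*(-9 + z) = 30 + (54 - 6*z) = 84 - 6*z)
√(-434 + H(-20)) = √(-434 + (84 - 6*(-20))) = √(-434 + (84 + 120)) = √(-434 + 204) = √(-230) = I*√230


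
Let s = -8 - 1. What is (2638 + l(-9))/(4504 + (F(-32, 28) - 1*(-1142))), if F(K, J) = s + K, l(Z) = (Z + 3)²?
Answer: 2674/5605 ≈ 0.47707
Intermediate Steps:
l(Z) = (3 + Z)²
s = -9
F(K, J) = -9 + K
(2638 + l(-9))/(4504 + (F(-32, 28) - 1*(-1142))) = (2638 + (3 - 9)²)/(4504 + ((-9 - 32) - 1*(-1142))) = (2638 + (-6)²)/(4504 + (-41 + 1142)) = (2638 + 36)/(4504 + 1101) = 2674/5605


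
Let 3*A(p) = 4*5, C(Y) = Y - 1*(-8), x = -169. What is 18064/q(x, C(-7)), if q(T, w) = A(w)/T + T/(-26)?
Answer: 18316896/6551 ≈ 2796.0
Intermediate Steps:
C(Y) = 8 + Y (C(Y) = Y + 8 = 8 + Y)
A(p) = 20/3 (A(p) = (4*5)/3 = (⅓)*20 = 20/3)
q(T, w) = -T/26 + 20/(3*T) (q(T, w) = 20/(3*T) + T/(-26) = 20/(3*T) + T*(-1/26) = 20/(3*T) - T/26 = -T/26 + 20/(3*T))
18064/q(x, C(-7)) = 18064/(-1/26*(-169) + (20/3)/(-169)) = 18064/(13/2 + (20/3)*(-1/169)) = 18064/(13/2 - 20/507) = 18064/(6551/1014) = 18064*(1014/6551) = 18316896/6551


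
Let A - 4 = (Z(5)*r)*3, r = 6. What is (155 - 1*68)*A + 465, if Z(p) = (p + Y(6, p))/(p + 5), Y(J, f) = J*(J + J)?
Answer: 64356/5 ≈ 12871.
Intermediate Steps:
Y(J, f) = 2*J² (Y(J, f) = J*(2*J) = 2*J²)
Z(p) = (72 + p)/(5 + p) (Z(p) = (p + 2*6²)/(p + 5) = (p + 2*36)/(5 + p) = (p + 72)/(5 + p) = (72 + p)/(5 + p))
A = 713/5 (A = 4 + (((72 + 5)/(5 + 5))*6)*3 = 4 + ((77/10)*6)*3 = 4 + (231/5)*3 = 4 + 693/5 = 713/5 ≈ 142.60)
(155 - 1*68)*A + 465 = (155 - 1*68)*(713/5) + 465 = (155 - 68)*(713/5) + 465 = 87*(713/5) + 465 = 62031/5 + 465 = 64356/5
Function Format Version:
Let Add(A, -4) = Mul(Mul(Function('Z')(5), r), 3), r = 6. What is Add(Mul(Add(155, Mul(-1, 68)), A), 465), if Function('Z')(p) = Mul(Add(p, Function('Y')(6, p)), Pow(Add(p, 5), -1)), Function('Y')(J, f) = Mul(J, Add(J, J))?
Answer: Rational(64356, 5) ≈ 12871.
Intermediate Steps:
Function('Y')(J, f) = Mul(2, Pow(J, 2)) (Function('Y')(J, f) = Mul(J, Mul(2, J)) = Mul(2, Pow(J, 2)))
Function('Z')(p) = Mul(Pow(Add(5, p), -1), Add(72, p)) (Function('Z')(p) = Mul(Add(p, Mul(2, Pow(6, 2))), Pow(Add(p, 5), -1)) = Mul(Add(p, Mul(2, 36)), Pow(Add(5, p), -1)) = Mul(Add(p, 72), Pow(Add(5, p), -1)) = Mul(Add(72, p), Pow(Add(5, p), -1)) = Mul(Pow(Add(5, p), -1), Add(72, p)))
A = Rational(713, 5) (A = Add(4, Mul(Mul(Mul(Pow(Add(5, 5), -1), Add(72, 5)), 6), 3)) = Add(4, Mul(Mul(Mul(Pow(10, -1), 77), 6), 3)) = Add(4, Mul(Mul(Mul(Rational(1, 10), 77), 6), 3)) = Add(4, Mul(Mul(Rational(77, 10), 6), 3)) = Add(4, Mul(Rational(231, 5), 3)) = Add(4, Rational(693, 5)) = Rational(713, 5) ≈ 142.60)
Add(Mul(Add(155, Mul(-1, 68)), A), 465) = Add(Mul(Add(155, Mul(-1, 68)), Rational(713, 5)), 465) = Add(Mul(Add(155, -68), Rational(713, 5)), 465) = Add(Mul(87, Rational(713, 5)), 465) = Add(Rational(62031, 5), 465) = Rational(64356, 5)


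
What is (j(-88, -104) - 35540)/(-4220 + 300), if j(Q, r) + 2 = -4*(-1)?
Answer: 17769/1960 ≈ 9.0658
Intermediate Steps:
j(Q, r) = 2 (j(Q, r) = -2 - 4*(-1) = -2 + 4 = 2)
(j(-88, -104) - 35540)/(-4220 + 300) = (2 - 35540)/(-4220 + 300) = -35538/(-3920) = -35538*(-1/3920) = 17769/1960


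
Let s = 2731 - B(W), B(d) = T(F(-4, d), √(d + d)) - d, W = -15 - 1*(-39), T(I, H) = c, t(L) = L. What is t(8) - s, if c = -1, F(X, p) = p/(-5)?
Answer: -2748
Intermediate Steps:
F(X, p) = -p/5 (F(X, p) = p*(-⅕) = -p/5)
T(I, H) = -1
W = 24 (W = -15 + 39 = 24)
B(d) = -1 - d
s = 2756 (s = 2731 - (-1 - 1*24) = 2731 - (-1 - 24) = 2731 - 1*(-25) = 2731 + 25 = 2756)
t(8) - s = 8 - 1*2756 = 8 - 2756 = -2748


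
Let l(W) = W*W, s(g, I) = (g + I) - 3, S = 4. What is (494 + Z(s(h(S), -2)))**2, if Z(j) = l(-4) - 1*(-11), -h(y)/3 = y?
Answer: 271441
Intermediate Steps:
h(y) = -3*y
s(g, I) = -3 + I + g (s(g, I) = (I + g) - 3 = -3 + I + g)
l(W) = W**2
Z(j) = 27 (Z(j) = (-4)**2 - 1*(-11) = 16 + 11 = 27)
(494 + Z(s(h(S), -2)))**2 = (494 + 27)**2 = 521**2 = 271441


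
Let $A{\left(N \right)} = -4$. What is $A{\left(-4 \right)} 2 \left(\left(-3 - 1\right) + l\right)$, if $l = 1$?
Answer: $24$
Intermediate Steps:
$A{\left(-4 \right)} 2 \left(\left(-3 - 1\right) + l\right) = \left(-4\right) 2 \left(\left(-3 - 1\right) + 1\right) = - 8 \left(-4 + 1\right) = \left(-8\right) \left(-3\right) = 24$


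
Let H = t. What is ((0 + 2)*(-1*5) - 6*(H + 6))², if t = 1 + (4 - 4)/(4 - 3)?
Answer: 2704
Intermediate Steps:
t = 1 (t = 1 + 0/1 = 1 + 0*1 = 1 + 0 = 1)
H = 1
((0 + 2)*(-1*5) - 6*(H + 6))² = ((0 + 2)*(-1*5) - 6*(1 + 6))² = (2*(-5) - 6*7)² = (-10 - 42)² = (-52)² = 2704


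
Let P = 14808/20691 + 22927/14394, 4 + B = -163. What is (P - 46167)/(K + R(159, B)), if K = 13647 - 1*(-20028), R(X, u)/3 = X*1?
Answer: -1073557987/794203344 ≈ -1.3517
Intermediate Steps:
B = -167 (B = -4 - 163 = -167)
R(X, u) = 3*X (R(X, u) = 3*(X*1) = 3*X)
K = 33675 (K = 13647 + 20028 = 33675)
P = 76392101/33091806 (P = 14808*(1/20691) + 22927*(1/14394) = 4936/6897 + 22927/14394 = 76392101/33091806 ≈ 2.3085)
(P - 46167)/(K + R(159, B)) = (76392101/33091806 - 46167)/(33675 + 3*159) = -1527673015501/(33091806*(33675 + 477)) = -1527673015501/33091806/34152 = -1527673015501/33091806*1/34152 = -1073557987/794203344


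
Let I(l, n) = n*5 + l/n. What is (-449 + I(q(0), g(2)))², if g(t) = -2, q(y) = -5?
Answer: 833569/4 ≈ 2.0839e+5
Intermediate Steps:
I(l, n) = 5*n + l/n
(-449 + I(q(0), g(2)))² = (-449 + (5*(-2) - 5/(-2)))² = (-449 + (-10 - 5*(-½)))² = (-449 + (-10 + 5/2))² = (-449 - 15/2)² = (-913/2)² = 833569/4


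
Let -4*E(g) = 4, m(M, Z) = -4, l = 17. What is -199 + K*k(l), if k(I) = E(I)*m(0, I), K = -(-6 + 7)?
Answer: -203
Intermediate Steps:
K = -1 (K = -1*1 = -1)
E(g) = -1 (E(g) = -¼*4 = -1)
k(I) = 4 (k(I) = -1*(-4) = 4)
-199 + K*k(l) = -199 - 1*4 = -199 - 4 = -203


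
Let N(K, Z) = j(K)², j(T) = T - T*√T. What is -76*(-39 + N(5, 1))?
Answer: -8436 + 3800*√5 ≈ 61.058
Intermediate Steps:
j(T) = T - T^(3/2)
N(K, Z) = (K - K^(3/2))²
-76*(-39 + N(5, 1)) = -76*(-39 + (5^(3/2) - 1*5)²) = -76*(-39 + (5*√5 - 5)²) = -76*(-39 + (-5 + 5*√5)²) = 2964 - 76*(-5 + 5*√5)²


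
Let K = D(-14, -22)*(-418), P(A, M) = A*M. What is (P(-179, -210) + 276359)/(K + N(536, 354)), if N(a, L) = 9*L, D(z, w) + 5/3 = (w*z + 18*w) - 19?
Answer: 941847/145826 ≈ 6.4587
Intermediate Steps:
D(z, w) = -62/3 + 18*w + w*z (D(z, w) = -5/3 + ((w*z + 18*w) - 19) = -5/3 + ((18*w + w*z) - 19) = -5/3 + (-19 + 18*w + w*z) = -62/3 + 18*w + w*z)
K = 136268/3 (K = (-62/3 + 18*(-22) - 22*(-14))*(-418) = (-62/3 - 396 + 308)*(-418) = -326/3*(-418) = 136268/3 ≈ 45423.)
(P(-179, -210) + 276359)/(K + N(536, 354)) = (-179*(-210) + 276359)/(136268/3 + 9*354) = (37590 + 276359)/(136268/3 + 3186) = 313949/(145826/3) = 313949*(3/145826) = 941847/145826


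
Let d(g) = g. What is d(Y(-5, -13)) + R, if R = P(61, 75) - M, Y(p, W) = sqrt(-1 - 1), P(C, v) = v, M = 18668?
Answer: -18593 + I*sqrt(2) ≈ -18593.0 + 1.4142*I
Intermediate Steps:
Y(p, W) = I*sqrt(2) (Y(p, W) = sqrt(-2) = I*sqrt(2))
R = -18593 (R = 75 - 1*18668 = 75 - 18668 = -18593)
d(Y(-5, -13)) + R = I*sqrt(2) - 18593 = -18593 + I*sqrt(2)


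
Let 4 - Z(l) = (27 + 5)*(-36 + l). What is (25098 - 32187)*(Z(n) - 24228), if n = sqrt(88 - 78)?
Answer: 163557408 + 226848*sqrt(10) ≈ 1.6427e+8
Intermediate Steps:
n = sqrt(10) ≈ 3.1623
Z(l) = 1156 - 32*l (Z(l) = 4 - (27 + 5)*(-36 + l) = 4 - 32*(-36 + l) = 4 - (-1152 + 32*l) = 4 + (1152 - 32*l) = 1156 - 32*l)
(25098 - 32187)*(Z(n) - 24228) = (25098 - 32187)*((1156 - 32*sqrt(10)) - 24228) = -7089*(-23072 - 32*sqrt(10)) = 163557408 + 226848*sqrt(10)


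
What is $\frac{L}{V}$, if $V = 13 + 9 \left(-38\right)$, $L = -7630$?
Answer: $\frac{1090}{47} \approx 23.191$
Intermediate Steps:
$V = -329$ ($V = 13 - 342 = -329$)
$\frac{L}{V} = - \frac{7630}{-329} = \left(-7630\right) \left(- \frac{1}{329}\right) = \frac{1090}{47}$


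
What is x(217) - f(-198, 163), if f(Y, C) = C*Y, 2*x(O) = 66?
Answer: 32307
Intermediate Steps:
x(O) = 33 (x(O) = (½)*66 = 33)
x(217) - f(-198, 163) = 33 - 163*(-198) = 33 - 1*(-32274) = 33 + 32274 = 32307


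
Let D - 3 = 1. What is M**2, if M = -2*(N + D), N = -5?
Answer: 4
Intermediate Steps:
D = 4 (D = 3 + 1 = 4)
M = 2 (M = -2*(-5 + 4) = -2*(-1) = 2)
M**2 = 2**2 = 4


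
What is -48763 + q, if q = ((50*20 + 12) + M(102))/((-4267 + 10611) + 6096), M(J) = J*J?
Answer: -75825038/1555 ≈ -48762.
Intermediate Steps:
M(J) = J**2
q = 1427/1555 (q = ((50*20 + 12) + 102**2)/((-4267 + 10611) + 6096) = ((1000 + 12) + 10404)/(6344 + 6096) = (1012 + 10404)/12440 = 11416*(1/12440) = 1427/1555 ≈ 0.91768)
-48763 + q = -48763 + 1427/1555 = -75825038/1555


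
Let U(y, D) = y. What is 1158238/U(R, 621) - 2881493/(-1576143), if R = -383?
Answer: -1824445104215/603662769 ≈ -3022.3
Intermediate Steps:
1158238/U(R, 621) - 2881493/(-1576143) = 1158238/(-383) - 2881493/(-1576143) = 1158238*(-1/383) - 2881493*(-1/1576143) = -1158238/383 + 2881493/1576143 = -1824445104215/603662769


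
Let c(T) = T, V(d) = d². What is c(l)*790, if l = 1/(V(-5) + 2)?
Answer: 790/27 ≈ 29.259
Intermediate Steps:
l = 1/27 (l = 1/((-5)² + 2) = 1/(25 + 2) = 1/27 ≈ 0.037037)
c(l)*790 = (1/27)*790 = 790/27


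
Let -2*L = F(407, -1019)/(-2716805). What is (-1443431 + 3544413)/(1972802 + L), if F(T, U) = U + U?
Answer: 5707958402510/5359718336591 ≈ 1.0650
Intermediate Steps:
F(T, U) = 2*U
L = -1019/2716805 (L = -2*(-1019)/(2*(-2716805)) = -(-1019)*(-1)/2716805 = -1/2*2038/2716805 = -1019/2716805 ≈ -0.00037507)
(-1443431 + 3544413)/(1972802 + L) = (-1443431 + 3544413)/(1972802 - 1019/2716805) = 2100982/(5359718336591/2716805) = 2100982*(2716805/5359718336591) = 5707958402510/5359718336591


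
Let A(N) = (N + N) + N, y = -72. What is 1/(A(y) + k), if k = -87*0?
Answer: -1/216 ≈ -0.0046296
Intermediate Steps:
A(N) = 3*N (A(N) = 2*N + N = 3*N)
k = 0
1/(A(y) + k) = 1/(3*(-72) + 0) = 1/(-216 + 0) = 1/(-216) = -1/216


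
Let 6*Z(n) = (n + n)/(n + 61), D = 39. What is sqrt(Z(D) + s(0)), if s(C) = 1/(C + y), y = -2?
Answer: I*sqrt(37)/10 ≈ 0.60828*I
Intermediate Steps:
s(C) = 1/(-2 + C) (s(C) = 1/(C - 2) = 1/(-2 + C))
Z(n) = n/(3*(61 + n)) (Z(n) = ((n + n)/(n + 61))/6 = ((2*n)/(61 + n))/6 = (2*n/(61 + n))/6 = n/(3*(61 + n)))
sqrt(Z(D) + s(0)) = sqrt((1/3)*39/(61 + 39) + 1/(-2 + 0)) = sqrt((1/3)*39/100 + 1/(-2)) = sqrt((1/3)*39*(1/100) - 1/2) = sqrt(13/100 - 1/2) = sqrt(-37/100) = I*sqrt(37)/10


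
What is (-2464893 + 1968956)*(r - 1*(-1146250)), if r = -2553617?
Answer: 697965367879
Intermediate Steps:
(-2464893 + 1968956)*(r - 1*(-1146250)) = (-2464893 + 1968956)*(-2553617 - 1*(-1146250)) = -495937*(-2553617 + 1146250) = -495937*(-1407367) = 697965367879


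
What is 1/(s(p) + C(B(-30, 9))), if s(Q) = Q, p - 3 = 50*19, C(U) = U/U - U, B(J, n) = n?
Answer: 1/945 ≈ 0.0010582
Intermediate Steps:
C(U) = 1 - U
p = 953 (p = 3 + 50*19 = 3 + 950 = 953)
1/(s(p) + C(B(-30, 9))) = 1/(953 + (1 - 1*9)) = 1/(953 + (1 - 9)) = 1/(953 - 8) = 1/945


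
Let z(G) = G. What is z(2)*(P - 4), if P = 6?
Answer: 4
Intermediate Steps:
z(2)*(P - 4) = 2*(6 - 4) = 2*2 = 4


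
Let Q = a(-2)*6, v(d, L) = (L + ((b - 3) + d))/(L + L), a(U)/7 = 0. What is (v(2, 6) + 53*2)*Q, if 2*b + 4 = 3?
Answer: 0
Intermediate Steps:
b = -½ (b = -2 + (½)*3 = -2 + 3/2 = -½ ≈ -0.50000)
a(U) = 0 (a(U) = 7*0 = 0)
v(d, L) = (-7/2 + L + d)/(2*L) (v(d, L) = (L + ((-½ - 3) + d))/(L + L) = (L + (-7/2 + d))/((2*L)) = (-7/2 + L + d)*(1/(2*L)) = (-7/2 + L + d)/(2*L))
Q = 0 (Q = 0*6 = 0)
(v(2, 6) + 53*2)*Q = ((¼)*(-7 + 2*6 + 2*2)/6 + 53*2)*0 = ((¼)*(⅙)*(-7 + 12 + 4) + 106)*0 = ((¼)*(⅙)*9 + 106)*0 = (3/8 + 106)*0 = (851/8)*0 = 0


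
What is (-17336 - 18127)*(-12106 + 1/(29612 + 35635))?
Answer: 9337173619601/21749 ≈ 4.2932e+8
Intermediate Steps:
(-17336 - 18127)*(-12106 + 1/(29612 + 35635)) = -35463*(-12106 + 1/65247) = -35463*(-789880181/65247) = 9337173619601/21749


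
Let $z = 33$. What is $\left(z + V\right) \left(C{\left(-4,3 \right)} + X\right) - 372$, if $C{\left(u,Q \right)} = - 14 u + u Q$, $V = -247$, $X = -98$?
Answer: $11184$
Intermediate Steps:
$C{\left(u,Q \right)} = - 14 u + Q u$
$\left(z + V\right) \left(C{\left(-4,3 \right)} + X\right) - 372 = \left(33 - 247\right) \left(- 4 \left(-14 + 3\right) - 98\right) - 372 = - 214 \left(\left(-4\right) \left(-11\right) - 98\right) - 372 = - 214 \left(44 - 98\right) - 372 = \left(-214\right) \left(-54\right) - 372 = 11556 - 372 = 11184$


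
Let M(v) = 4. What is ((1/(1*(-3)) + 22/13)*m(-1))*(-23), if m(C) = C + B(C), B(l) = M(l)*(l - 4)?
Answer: 8533/13 ≈ 656.38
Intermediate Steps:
B(l) = -16 + 4*l (B(l) = 4*(l - 4) = 4*(-4 + l) = -16 + 4*l)
m(C) = -16 + 5*C (m(C) = C + (-16 + 4*C) = -16 + 5*C)
((1/(1*(-3)) + 22/13)*m(-1))*(-23) = ((1/(1*(-3)) + 22/13)*(-16 + 5*(-1)))*(-23) = ((1*(-⅓) + 22*(1/13))*(-16 - 5))*(-23) = ((-⅓ + 22/13)*(-21))*(-23) = ((53/39)*(-21))*(-23) = -371/13*(-23) = 8533/13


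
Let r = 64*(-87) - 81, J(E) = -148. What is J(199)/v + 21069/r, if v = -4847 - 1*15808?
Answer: -144781381/38893365 ≈ -3.7225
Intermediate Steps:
r = -5649 (r = -5568 - 81 = -5649)
v = -20655 (v = -4847 - 15808 = -20655)
J(199)/v + 21069/r = -148/(-20655) + 21069/(-5649) = -148*(-1/20655) + 21069*(-1/5649) = 148/20655 - 7023/1883 = -144781381/38893365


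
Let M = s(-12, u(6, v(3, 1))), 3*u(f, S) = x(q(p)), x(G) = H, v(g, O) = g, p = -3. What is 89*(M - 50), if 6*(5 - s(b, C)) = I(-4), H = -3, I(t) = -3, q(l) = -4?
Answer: -7921/2 ≈ -3960.5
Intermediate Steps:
x(G) = -3
u(f, S) = -1 (u(f, S) = (1/3)*(-3) = -1)
s(b, C) = 11/2 (s(b, C) = 5 - 1/6*(-3) = 5 + 1/2 = 11/2)
M = 11/2 ≈ 5.5000
89*(M - 50) = 89*(11/2 - 50) = 89*(-89/2) = -7921/2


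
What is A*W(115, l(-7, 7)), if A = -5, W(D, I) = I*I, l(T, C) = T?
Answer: -245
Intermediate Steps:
W(D, I) = I**2
A*W(115, l(-7, 7)) = -5*(-7)**2 = -5*49 = -245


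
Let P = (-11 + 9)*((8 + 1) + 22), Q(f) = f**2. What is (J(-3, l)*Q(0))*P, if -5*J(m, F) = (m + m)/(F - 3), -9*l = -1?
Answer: 0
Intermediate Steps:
l = 1/9 (l = -1/9*(-1) = 1/9 ≈ 0.11111)
P = -62 (P = -2*(9 + 22) = -2*31 = -62)
J(m, F) = -2*m/(5*(-3 + F)) (J(m, F) = -(m + m)/(5*(F - 3)) = -2*m/(5*(-3 + F)))
(J(-3, l)*Q(0))*P = (-2*(-3)/(-15 + 5*(1/9))*0**2)*(-62) = (-2*(-3)/(-15 + 5/9)*0)*(-62) = (-2*(-3)/(-130/9)*0)*(-62) = (-2*(-3)*(-9/130)*0)*(-62) = -27/65*0*(-62) = 0*(-62) = 0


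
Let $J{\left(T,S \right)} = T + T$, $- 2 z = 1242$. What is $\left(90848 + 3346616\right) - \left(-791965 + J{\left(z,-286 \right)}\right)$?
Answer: $4230671$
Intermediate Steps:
$z = -621$ ($z = \left(- \frac{1}{2}\right) 1242 = -621$)
$J{\left(T,S \right)} = 2 T$
$\left(90848 + 3346616\right) - \left(-791965 + J{\left(z,-286 \right)}\right) = \left(90848 + 3346616\right) + \left(791965 - 2 \left(-621\right)\right) = 3437464 + \left(791965 - -1242\right) = 3437464 + \left(791965 + 1242\right) = 3437464 + 793207 = 4230671$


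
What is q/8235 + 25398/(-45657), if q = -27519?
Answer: -18093673/4641795 ≈ -3.8980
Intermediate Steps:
q/8235 + 25398/(-45657) = -27519/8235 + 25398/(-45657) = -27519*1/8235 + 25398*(-1/45657) = -9173/2745 - 2822/5073 = -18093673/4641795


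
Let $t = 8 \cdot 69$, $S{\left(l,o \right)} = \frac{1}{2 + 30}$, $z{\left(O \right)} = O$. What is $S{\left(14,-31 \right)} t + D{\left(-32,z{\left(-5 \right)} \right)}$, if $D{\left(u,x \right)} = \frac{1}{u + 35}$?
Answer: $\frac{211}{12} \approx 17.583$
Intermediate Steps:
$D{\left(u,x \right)} = \frac{1}{35 + u}$
$S{\left(l,o \right)} = \frac{1}{32}$
$t = 552$
$S{\left(14,-31 \right)} t + D{\left(-32,z{\left(-5 \right)} \right)} = \frac{1}{32} \cdot 552 + \frac{1}{35 - 32} = \frac{69}{4} + \frac{1}{3} = \frac{211}{12}$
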